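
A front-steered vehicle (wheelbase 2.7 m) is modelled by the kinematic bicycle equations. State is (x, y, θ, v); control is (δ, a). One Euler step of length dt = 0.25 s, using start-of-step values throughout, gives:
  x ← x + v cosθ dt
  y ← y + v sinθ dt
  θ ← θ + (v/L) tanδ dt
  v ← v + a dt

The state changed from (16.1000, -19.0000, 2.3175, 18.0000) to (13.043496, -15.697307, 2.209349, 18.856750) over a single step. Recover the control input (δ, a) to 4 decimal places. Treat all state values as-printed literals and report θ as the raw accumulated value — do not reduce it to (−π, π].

a = (v'−v)/dt = (0.856750)/0.25 = 3.4270
Δθ = θ'−θ = -0.108151;  (v·dt/L) = 18.0000·0.25/2.7 = 1.666667
tan δ = Δθ·L/(v·dt) = -0.064891  →  δ = -0.0648

δ = -0.0648, a = 3.4270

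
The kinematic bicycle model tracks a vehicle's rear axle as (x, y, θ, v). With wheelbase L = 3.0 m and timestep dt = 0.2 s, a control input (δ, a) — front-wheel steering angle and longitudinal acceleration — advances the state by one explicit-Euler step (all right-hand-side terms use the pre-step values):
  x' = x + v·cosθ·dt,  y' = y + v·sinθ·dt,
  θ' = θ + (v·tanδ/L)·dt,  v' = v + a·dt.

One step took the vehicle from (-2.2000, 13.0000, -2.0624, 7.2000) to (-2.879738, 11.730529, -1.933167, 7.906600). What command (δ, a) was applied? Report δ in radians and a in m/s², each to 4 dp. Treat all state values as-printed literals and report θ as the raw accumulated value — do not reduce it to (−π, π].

a = (v'−v)/dt = (0.706600)/0.2 = 3.5330
Δθ = θ'−θ = 0.129233;  (v·dt/L) = 7.2000·0.2/3.0 = 0.480000
tan δ = Δθ·L/(v·dt) = 0.269235  →  δ = 0.2630

δ = 0.2630, a = 3.5330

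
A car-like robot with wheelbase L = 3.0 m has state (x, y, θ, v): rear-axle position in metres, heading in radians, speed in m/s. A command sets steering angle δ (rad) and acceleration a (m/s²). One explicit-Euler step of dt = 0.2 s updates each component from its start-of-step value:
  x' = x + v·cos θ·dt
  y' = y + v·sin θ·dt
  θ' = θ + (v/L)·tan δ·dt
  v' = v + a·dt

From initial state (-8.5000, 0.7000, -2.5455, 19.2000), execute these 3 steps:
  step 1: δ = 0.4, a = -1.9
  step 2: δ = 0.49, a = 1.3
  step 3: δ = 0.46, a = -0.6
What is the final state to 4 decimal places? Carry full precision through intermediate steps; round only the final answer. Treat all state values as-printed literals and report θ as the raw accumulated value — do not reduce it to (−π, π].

after step 1 (δ=0.4, a=-1.9): (-11.677737, -1.455827, -2.004325, 18.820000)
after step 2 (δ=0.49, a=1.3): (-13.258900, -4.871617, -1.335100, 19.080000)
after step 3 (δ=0.46, a=-0.6): (-12.367789, -8.582112, -0.704890, 18.960000)

(-12.3678, -8.5821, -0.7049, 18.9600)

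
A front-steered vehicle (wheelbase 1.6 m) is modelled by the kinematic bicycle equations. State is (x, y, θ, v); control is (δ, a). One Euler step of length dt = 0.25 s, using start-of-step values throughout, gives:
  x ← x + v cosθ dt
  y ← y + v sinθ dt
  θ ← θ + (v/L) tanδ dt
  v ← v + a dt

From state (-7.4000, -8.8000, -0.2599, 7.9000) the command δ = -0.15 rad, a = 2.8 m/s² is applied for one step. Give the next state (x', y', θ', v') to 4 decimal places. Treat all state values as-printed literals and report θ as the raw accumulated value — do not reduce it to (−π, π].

(-5.4913, -9.3075, -0.4465, 8.6000)

x' = -7.4000 + 7.9000·cos(-0.2599)·0.25 = -5.4913
y' = -8.8000 + 7.9000·sin(-0.2599)·0.25 = -9.3075
θ' = -0.2599 + (7.9000/1.6)·tan(-0.15)·0.25 = -0.4465
v' = 7.9000 + 2.8000·0.25 = 8.6000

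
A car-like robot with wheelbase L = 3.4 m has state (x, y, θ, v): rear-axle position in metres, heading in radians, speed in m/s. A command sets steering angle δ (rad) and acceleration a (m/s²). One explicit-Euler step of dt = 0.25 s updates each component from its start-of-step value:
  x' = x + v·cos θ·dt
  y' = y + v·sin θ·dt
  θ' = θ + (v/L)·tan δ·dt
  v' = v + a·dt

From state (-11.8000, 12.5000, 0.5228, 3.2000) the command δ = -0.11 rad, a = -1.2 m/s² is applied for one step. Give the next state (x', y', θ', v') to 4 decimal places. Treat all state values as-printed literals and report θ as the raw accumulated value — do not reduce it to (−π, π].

x' = -11.8000 + 3.2000·cos(0.5228)·0.25 = -11.1069
y' = 12.5000 + 3.2000·sin(0.5228)·0.25 = 12.8994
θ' = 0.5228 + (3.2000/3.4)·tan(-0.11)·0.25 = 0.4968
v' = 3.2000 − 1.2000·0.25 = 2.9000

(-11.1069, 12.8994, 0.4968, 2.9000)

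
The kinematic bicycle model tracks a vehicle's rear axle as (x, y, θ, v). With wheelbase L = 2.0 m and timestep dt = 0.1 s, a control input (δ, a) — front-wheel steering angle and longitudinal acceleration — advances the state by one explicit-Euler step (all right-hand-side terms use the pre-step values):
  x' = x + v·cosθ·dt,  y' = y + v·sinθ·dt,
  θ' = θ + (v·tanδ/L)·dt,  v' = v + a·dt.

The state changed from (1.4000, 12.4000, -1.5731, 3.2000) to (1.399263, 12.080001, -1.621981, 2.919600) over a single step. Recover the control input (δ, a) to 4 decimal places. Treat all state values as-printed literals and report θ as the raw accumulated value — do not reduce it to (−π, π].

δ = -0.2965, a = -2.8040

a = (v'−v)/dt = (-0.280400)/0.1 = -2.8040
Δθ = θ'−θ = -0.048881;  (v·dt/L) = 3.2000·0.1/2.0 = 0.160000
tan δ = Δθ·L/(v·dt) = -0.305506  →  δ = -0.2965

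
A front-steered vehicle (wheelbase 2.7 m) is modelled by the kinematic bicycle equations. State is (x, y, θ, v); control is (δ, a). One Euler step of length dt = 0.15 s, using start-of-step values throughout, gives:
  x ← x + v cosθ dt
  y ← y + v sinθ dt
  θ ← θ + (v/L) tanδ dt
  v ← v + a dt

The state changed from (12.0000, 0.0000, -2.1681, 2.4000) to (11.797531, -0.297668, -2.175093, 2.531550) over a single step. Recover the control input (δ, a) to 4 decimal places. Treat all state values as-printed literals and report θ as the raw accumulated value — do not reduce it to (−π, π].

δ = -0.0524, a = 0.8770

a = (v'−v)/dt = (0.131550)/0.15 = 0.8770
Δθ = θ'−θ = -0.006993;  (v·dt/L) = 2.4000·0.15/2.7 = 0.133333
tan δ = Δθ·L/(v·dt) = -0.052448  →  δ = -0.0524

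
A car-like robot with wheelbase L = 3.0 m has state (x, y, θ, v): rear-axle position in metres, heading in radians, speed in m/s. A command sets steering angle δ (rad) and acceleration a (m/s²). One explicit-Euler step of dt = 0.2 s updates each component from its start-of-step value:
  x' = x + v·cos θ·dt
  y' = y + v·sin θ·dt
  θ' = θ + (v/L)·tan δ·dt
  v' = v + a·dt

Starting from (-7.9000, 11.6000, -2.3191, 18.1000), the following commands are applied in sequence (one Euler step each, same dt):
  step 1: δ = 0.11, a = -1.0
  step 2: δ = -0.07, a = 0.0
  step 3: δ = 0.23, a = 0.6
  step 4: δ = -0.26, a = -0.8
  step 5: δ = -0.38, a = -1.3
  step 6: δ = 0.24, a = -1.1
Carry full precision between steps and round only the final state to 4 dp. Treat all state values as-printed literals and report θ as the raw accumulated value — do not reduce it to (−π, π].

after step 1 (δ=0.11, a=-1.0): (-10.363036, 8.947104, -2.185829, 17.900000)
after step 2 (δ=-0.07, a=0.0): (-12.428642, 6.023122, -2.269499, 17.900000)
after step 3 (δ=0.23, a=0.6): (-14.731386, 3.281997, -1.990088, 18.020000)
after step 4 (δ=-0.26, a=-0.8): (-16.198623, -0.009816, -2.309668, 17.860000)
after step 5 (δ=-0.38, a=-1.3): (-18.604202, -2.650341, -2.785236, 17.600000)
after step 6 (δ=0.24, a=-1.1): (-21.903054, -3.878337, -2.498101, 17.380000)

(-21.9031, -3.8783, -2.4981, 17.3800)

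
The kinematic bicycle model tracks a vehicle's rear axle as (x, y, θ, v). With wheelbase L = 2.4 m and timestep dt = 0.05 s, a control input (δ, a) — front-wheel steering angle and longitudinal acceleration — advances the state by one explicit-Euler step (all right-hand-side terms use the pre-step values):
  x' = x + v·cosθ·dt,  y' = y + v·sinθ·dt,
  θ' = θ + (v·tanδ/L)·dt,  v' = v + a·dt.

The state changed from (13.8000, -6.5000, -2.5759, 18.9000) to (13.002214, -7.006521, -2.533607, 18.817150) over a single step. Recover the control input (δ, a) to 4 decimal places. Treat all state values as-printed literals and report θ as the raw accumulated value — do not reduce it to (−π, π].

δ = 0.1070, a = -1.6570

a = (v'−v)/dt = (-0.082850)/0.05 = -1.6570
Δθ = θ'−θ = 0.042293;  (v·dt/L) = 18.9000·0.05/2.4 = 0.393750
tan δ = Δθ·L/(v·dt) = 0.107411  →  δ = 0.1070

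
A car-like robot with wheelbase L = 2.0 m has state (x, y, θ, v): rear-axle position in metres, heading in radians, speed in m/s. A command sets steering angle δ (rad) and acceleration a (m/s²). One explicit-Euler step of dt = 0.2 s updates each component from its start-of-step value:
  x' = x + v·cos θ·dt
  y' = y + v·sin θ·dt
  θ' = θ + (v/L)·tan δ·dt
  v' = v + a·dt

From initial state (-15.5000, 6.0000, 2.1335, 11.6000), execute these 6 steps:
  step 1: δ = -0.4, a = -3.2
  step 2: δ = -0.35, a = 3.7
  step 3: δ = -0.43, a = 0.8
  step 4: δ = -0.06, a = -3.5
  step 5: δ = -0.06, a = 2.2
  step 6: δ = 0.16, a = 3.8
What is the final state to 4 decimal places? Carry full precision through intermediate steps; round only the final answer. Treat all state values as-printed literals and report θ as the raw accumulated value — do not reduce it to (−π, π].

(-10.5859, 16.4762, 0.7553, 12.3600)

after step 1 (δ=-0.4, a=-3.2): (-16.737662, 7.962293, 1.643060, 10.960000)
after step 2 (δ=-0.35, a=3.7): (-16.895926, 10.148572, 1.242989, 11.700000)
after step 3 (δ=-0.43, a=0.8): (-16.142520, 12.363968, 0.706402, 11.860000)
after step 4 (δ=-0.06, a=-3.5): (-14.338134, 13.903636, 0.635157, 11.160000)
after step 5 (δ=-0.06, a=2.2): (-12.541422, 15.227889, 0.568116, 11.600000)
after step 6 (δ=0.16, a=3.8): (-10.585856, 16.476153, 0.755316, 12.360000)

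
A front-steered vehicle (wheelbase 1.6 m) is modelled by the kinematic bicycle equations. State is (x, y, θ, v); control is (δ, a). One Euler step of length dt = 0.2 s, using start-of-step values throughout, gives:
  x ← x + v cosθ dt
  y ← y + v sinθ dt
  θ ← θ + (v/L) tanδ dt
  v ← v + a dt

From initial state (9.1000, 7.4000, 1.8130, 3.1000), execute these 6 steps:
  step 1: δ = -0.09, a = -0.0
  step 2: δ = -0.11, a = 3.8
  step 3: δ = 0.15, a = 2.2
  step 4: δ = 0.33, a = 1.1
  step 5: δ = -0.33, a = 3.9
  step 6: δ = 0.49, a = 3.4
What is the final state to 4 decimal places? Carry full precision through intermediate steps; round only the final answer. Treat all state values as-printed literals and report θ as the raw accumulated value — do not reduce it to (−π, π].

after step 1 (δ=-0.09, a=-0.0): (8.951298, 8.001903, 1.778031, 3.100000)
after step 2 (δ=-0.11, a=3.8): (8.823730, 8.608638, 1.735233, 3.860000)
after step 3 (δ=0.15, a=2.2): (8.697356, 9.370224, 1.808156, 4.300000)
after step 4 (δ=0.33, a=1.1): (8.495139, 10.206112, 1.992263, 4.520000)
after step 5 (δ=-0.33, a=3.9): (8.125314, 11.031003, 1.798736, 5.300000)
after step 6 (δ=0.49, a=3.4): (7.885784, 12.063585, 2.152106, 5.980000)

(7.8858, 12.0636, 2.1521, 5.9800)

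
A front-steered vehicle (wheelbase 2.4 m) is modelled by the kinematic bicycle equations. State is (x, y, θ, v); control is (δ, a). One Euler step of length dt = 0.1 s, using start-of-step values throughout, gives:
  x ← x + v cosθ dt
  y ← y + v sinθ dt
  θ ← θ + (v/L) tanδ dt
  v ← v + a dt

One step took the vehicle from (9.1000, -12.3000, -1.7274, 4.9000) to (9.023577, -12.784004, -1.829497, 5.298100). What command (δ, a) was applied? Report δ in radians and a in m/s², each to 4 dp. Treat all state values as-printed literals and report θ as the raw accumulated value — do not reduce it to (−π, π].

δ = -0.4637, a = 3.9810

a = (v'−v)/dt = (0.398100)/0.1 = 3.9810
Δθ = θ'−θ = -0.102097;  (v·dt/L) = 4.9000·0.1/2.4 = 0.204167
tan δ = Δθ·L/(v·dt) = -0.500067  →  δ = -0.4637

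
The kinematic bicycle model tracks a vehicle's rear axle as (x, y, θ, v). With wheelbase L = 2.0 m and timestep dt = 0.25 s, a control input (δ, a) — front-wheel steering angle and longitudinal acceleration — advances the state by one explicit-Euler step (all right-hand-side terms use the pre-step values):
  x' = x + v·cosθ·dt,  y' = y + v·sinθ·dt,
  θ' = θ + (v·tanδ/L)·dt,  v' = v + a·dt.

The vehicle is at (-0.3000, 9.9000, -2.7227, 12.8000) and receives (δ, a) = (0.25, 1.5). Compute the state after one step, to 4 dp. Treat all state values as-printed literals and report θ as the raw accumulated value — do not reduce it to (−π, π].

x' = -0.3000 + 12.8000·cos(-2.7227)·0.25 = -3.2233
y' = 9.9000 + 12.8000·sin(-2.7227)·0.25 = 8.5984
θ' = -2.7227 + (12.8000/2.0)·tan(0.25)·0.25 = -2.3142
v' = 12.8000 + 1.5000·0.25 = 13.1750

(-3.2233, 8.5984, -2.3142, 13.1750)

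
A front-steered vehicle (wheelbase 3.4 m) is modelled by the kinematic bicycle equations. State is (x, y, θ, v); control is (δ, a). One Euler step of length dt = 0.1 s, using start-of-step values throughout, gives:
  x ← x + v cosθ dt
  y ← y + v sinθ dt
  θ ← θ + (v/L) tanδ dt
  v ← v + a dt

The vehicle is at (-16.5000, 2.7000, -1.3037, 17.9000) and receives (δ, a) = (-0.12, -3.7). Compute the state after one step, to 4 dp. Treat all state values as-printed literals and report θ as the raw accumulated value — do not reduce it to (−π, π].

x' = -16.5000 + 17.9000·cos(-1.3037)·0.1 = -16.0276
y' = 2.7000 + 17.9000·sin(-1.3037)·0.1 = 0.9735
θ' = -1.3037 + (17.9000/3.4)·tan(-0.12)·0.1 = -1.3672
v' = 17.9000 − 3.7000·0.1 = 17.5300

(-16.0276, 0.9735, -1.3672, 17.5300)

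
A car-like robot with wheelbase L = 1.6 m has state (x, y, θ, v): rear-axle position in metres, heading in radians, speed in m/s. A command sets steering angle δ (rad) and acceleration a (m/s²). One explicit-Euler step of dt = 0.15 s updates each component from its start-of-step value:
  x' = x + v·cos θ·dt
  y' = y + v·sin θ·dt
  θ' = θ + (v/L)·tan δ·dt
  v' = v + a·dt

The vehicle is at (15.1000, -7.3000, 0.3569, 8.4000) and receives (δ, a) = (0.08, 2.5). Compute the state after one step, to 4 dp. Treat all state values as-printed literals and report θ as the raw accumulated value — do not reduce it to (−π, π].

x' = 15.1000 + 8.4000·cos(0.3569)·0.15 = 16.2806
y' = -7.3000 + 8.4000·sin(0.3569)·0.15 = -6.8598
θ' = 0.3569 + (8.4000/1.6)·tan(0.08)·0.15 = 0.4200
v' = 8.4000 + 2.5000·0.15 = 8.7750

(16.2806, -6.8598, 0.4200, 8.7750)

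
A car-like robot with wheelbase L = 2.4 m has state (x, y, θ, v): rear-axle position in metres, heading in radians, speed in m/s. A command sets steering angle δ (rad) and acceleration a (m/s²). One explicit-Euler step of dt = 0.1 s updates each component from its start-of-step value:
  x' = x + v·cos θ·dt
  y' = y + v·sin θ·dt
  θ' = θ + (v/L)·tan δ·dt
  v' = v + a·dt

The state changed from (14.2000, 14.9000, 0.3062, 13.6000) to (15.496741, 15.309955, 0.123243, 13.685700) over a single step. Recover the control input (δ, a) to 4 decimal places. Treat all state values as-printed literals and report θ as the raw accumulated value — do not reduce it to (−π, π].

δ = -0.3123, a = 0.8570

a = (v'−v)/dt = (0.085700)/0.1 = 0.8570
Δθ = θ'−θ = -0.182957;  (v·dt/L) = 13.6000·0.1/2.4 = 0.566667
tan δ = Δθ·L/(v·dt) = -0.322865  →  δ = -0.3123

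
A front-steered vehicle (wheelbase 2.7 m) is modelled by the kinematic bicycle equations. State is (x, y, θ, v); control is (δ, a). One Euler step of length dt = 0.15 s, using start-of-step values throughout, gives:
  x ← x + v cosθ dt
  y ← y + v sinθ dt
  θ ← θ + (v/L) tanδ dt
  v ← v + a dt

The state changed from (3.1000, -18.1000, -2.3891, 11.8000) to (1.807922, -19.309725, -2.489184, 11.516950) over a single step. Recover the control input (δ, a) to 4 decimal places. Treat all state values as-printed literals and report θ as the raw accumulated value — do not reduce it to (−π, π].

δ = -0.1515, a = -1.8870

a = (v'−v)/dt = (-0.283050)/0.15 = -1.8870
Δθ = θ'−θ = -0.100084;  (v·dt/L) = 11.8000·0.15/2.7 = 0.655556
tan δ = Δθ·L/(v·dt) = -0.152671  →  δ = -0.1515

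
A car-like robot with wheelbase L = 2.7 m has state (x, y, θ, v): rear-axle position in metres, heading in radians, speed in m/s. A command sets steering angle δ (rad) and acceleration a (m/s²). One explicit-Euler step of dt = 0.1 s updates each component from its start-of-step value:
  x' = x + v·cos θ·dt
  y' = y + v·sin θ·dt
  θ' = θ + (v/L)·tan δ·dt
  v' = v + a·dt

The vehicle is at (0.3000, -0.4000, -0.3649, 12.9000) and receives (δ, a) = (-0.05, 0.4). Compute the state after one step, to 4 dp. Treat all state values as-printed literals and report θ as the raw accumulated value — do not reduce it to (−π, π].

x' = 0.3000 + 12.9000·cos(-0.3649)·0.1 = 1.5051
y' = -0.4000 + 12.9000·sin(-0.3649)·0.1 = -0.8603
θ' = -0.3649 + (12.9000/2.7)·tan(-0.05)·0.1 = -0.3888
v' = 12.9000 + 0.4000·0.1 = 12.9400

(1.5051, -0.8603, -0.3888, 12.9400)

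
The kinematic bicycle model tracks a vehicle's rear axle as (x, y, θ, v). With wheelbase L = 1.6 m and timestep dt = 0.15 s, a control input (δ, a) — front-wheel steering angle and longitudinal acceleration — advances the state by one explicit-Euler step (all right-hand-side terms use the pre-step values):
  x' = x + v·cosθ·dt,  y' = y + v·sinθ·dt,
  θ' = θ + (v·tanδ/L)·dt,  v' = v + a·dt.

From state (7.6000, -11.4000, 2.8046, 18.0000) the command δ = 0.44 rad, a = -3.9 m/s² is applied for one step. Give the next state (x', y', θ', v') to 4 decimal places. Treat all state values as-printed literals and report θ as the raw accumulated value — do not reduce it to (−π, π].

(5.0519, -10.5072, 3.5990, 17.4150)

x' = 7.6000 + 18.0000·cos(2.8046)·0.15 = 5.0519
y' = -11.4000 + 18.0000·sin(2.8046)·0.15 = -10.5072
θ' = 2.8046 + (18.0000/1.6)·tan(0.44)·0.15 = 3.5990
v' = 18.0000 − 3.9000·0.15 = 17.4150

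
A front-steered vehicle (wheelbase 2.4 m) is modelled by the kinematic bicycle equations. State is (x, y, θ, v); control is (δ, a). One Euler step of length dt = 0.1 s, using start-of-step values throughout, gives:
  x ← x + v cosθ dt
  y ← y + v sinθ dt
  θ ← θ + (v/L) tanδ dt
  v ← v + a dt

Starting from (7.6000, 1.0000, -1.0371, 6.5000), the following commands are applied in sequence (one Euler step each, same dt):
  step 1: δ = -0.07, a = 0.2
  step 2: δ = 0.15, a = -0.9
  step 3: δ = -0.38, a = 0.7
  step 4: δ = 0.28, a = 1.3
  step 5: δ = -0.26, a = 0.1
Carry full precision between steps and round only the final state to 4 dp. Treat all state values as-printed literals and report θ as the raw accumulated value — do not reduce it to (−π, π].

(9.2061, -1.8322, -1.1176, 6.6400)

after step 1 (δ=-0.07, a=0.2): (7.930667, 0.440394, -1.056089, 6.520000)
after step 2 (δ=0.15, a=-0.9): (8.251634, -0.127131, -1.015031, 6.430000)
after step 3 (δ=-0.38, a=0.7): (8.590877, -0.673358, -1.122040, 6.500000)
after step 4 (δ=0.28, a=1.3): (8.872876, -1.258999, -1.044161, 6.630000)
after step 5 (δ=-0.26, a=0.1): (9.206118, -1.832165, -1.117649, 6.640000)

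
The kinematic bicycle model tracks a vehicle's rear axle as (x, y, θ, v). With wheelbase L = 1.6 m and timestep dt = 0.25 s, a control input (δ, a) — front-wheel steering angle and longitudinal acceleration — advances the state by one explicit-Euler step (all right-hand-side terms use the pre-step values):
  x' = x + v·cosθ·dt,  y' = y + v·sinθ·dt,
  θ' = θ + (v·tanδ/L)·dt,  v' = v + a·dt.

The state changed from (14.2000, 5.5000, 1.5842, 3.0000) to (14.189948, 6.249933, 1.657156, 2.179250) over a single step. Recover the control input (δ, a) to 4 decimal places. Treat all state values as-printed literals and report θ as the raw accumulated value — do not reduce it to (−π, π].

δ = 0.1544, a = -3.2830

a = (v'−v)/dt = (-0.820750)/0.25 = -3.2830
Δθ = θ'−θ = 0.072956;  (v·dt/L) = 3.0000·0.25/1.6 = 0.468750
tan δ = Δθ·L/(v·dt) = 0.155639  →  δ = 0.1544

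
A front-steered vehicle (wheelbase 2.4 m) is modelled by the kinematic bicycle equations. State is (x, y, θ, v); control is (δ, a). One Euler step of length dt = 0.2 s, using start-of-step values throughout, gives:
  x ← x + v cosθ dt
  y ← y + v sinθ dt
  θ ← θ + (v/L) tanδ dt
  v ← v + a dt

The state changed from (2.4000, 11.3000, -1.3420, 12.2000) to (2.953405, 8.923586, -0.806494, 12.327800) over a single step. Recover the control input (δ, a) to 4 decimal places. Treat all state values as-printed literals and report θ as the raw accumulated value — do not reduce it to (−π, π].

δ = 0.4848, a = 0.6390

a = (v'−v)/dt = (0.127800)/0.2 = 0.6390
Δθ = θ'−θ = 0.535506;  (v·dt/L) = 12.2000·0.2/2.4 = 1.016667
tan δ = Δθ·L/(v·dt) = 0.526727  →  δ = 0.4848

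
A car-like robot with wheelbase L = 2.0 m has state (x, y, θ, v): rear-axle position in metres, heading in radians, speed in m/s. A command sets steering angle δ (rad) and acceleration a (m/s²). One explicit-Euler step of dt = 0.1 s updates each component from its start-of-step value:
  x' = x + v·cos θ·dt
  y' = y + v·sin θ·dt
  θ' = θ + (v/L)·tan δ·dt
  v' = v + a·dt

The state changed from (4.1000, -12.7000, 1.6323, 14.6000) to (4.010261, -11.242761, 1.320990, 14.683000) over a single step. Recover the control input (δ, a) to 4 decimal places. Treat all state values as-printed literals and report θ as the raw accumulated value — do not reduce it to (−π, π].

δ = -0.4031, a = 0.8300

a = (v'−v)/dt = (0.083000)/0.1 = 0.8300
Δθ = θ'−θ = -0.311310;  (v·dt/L) = 14.6000·0.1/2.0 = 0.730000
tan δ = Δθ·L/(v·dt) = -0.426452  →  δ = -0.4031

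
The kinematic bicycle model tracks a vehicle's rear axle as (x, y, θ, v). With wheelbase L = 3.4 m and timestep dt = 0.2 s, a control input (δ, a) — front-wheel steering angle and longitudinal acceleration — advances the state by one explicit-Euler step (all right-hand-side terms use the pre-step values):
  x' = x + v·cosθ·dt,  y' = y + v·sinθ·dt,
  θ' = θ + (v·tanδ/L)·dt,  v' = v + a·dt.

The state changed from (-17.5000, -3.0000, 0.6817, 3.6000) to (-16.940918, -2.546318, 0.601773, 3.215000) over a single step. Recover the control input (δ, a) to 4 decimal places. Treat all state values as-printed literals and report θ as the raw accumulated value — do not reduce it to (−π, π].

δ = -0.3609, a = -1.9250

a = (v'−v)/dt = (-0.385000)/0.2 = -1.9250
Δθ = θ'−θ = -0.079927;  (v·dt/L) = 3.6000·0.2/3.4 = 0.211765
tan δ = Δθ·L/(v·dt) = -0.377433  →  δ = -0.3609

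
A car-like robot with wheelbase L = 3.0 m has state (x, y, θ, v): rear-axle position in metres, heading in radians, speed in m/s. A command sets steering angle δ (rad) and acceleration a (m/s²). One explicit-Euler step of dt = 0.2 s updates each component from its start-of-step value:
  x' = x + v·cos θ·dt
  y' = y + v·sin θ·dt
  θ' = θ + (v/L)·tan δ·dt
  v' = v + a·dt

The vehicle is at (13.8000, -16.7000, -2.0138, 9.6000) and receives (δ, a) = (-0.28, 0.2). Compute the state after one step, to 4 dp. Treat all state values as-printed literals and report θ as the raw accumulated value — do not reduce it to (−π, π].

(12.9770, -18.4347, -2.1978, 9.6400)

x' = 13.8000 + 9.6000·cos(-2.0138)·0.2 = 12.9770
y' = -16.7000 + 9.6000·sin(-2.0138)·0.2 = -18.4347
θ' = -2.0138 + (9.6000/3.0)·tan(-0.28)·0.2 = -2.1978
v' = 9.6000 + 0.2000·0.2 = 9.6400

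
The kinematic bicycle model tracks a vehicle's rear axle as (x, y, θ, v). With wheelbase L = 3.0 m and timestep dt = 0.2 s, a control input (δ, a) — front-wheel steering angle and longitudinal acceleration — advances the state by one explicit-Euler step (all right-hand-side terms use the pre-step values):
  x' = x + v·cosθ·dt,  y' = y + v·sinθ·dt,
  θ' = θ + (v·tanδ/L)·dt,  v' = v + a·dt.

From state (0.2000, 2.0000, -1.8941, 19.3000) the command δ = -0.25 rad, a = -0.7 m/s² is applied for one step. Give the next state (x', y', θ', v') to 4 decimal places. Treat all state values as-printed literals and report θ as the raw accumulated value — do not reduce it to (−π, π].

x' = 0.2000 + 19.3000·cos(-1.8941)·0.2 = -1.0263
y' = 2.0000 + 19.3000·sin(-1.8941)·0.2 = -1.6600
θ' = -1.8941 + (19.3000/3.0)·tan(-0.25)·0.2 = -2.2226
v' = 19.3000 − 0.7000·0.2 = 19.1600

(-1.0263, -1.6600, -2.2226, 19.1600)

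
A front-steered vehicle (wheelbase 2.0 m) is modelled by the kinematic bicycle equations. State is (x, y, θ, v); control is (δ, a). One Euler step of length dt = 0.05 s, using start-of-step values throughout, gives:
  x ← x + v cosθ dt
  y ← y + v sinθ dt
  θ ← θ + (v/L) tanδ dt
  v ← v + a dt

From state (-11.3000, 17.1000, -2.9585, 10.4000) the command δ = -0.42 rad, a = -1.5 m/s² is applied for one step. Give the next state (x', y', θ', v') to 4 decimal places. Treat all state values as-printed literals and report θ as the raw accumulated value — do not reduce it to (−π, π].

(-11.8113, 17.0053, -3.0746, 10.3250)

x' = -11.3000 + 10.4000·cos(-2.9585)·0.05 = -11.8113
y' = 17.1000 + 10.4000·sin(-2.9585)·0.05 = 17.0053
θ' = -2.9585 + (10.4000/2.0)·tan(-0.42)·0.05 = -3.0746
v' = 10.4000 − 1.5000·0.05 = 10.3250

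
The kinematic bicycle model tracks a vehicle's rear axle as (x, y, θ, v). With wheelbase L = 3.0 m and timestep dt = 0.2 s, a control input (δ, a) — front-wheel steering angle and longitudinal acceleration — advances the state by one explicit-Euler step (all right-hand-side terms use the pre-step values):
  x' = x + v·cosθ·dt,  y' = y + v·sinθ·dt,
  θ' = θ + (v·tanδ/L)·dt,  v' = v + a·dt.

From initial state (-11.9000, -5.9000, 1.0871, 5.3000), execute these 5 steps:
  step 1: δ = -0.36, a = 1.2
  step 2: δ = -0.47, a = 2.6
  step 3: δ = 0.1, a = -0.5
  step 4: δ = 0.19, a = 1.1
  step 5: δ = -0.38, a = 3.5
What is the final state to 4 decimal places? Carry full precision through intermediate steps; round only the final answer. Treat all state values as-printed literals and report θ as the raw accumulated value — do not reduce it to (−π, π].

(-8.2845, -1.4008, 0.7189, 6.8800)

after step 1 (δ=-0.36, a=1.2): (-11.407042, -4.961601, 0.954104, 5.540000)
after step 2 (δ=-0.47, a=2.6): (-10.766242, -4.057699, 0.766496, 6.060000)
after step 3 (δ=0.1, a=-0.5): (-9.893183, -3.217038, 0.807031, 5.960000)
after step 4 (δ=0.19, a=1.1): (-9.068741, -2.356131, 0.883446, 6.180000)
after step 5 (δ=-0.38, a=3.5): (-8.284509, -1.400790, 0.718888, 6.880000)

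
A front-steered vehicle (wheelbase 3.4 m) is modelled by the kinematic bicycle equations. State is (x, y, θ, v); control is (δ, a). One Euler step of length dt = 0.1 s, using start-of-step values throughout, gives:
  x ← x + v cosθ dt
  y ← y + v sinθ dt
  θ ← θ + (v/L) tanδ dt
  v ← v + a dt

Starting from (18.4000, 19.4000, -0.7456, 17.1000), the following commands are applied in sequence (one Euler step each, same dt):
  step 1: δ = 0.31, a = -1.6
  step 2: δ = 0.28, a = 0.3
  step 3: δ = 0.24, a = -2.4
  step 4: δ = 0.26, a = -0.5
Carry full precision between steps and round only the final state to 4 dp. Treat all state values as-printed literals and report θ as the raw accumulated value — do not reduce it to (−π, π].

after step 1 (δ=0.31, a=-1.6): (19.656304, 18.239914, -0.584494, 16.940000)
after step 2 (δ=0.28, a=0.3): (21.069086, 17.305203, -0.441224, 16.970000)
after step 3 (δ=0.24, a=-2.4): (22.603563, 16.580504, -0.319082, 16.730000)
after step 4 (δ=0.26, a=-0.5): (24.192117, 16.055693, -0.188184, 16.680000)

(24.1921, 16.0557, -0.1882, 16.6800)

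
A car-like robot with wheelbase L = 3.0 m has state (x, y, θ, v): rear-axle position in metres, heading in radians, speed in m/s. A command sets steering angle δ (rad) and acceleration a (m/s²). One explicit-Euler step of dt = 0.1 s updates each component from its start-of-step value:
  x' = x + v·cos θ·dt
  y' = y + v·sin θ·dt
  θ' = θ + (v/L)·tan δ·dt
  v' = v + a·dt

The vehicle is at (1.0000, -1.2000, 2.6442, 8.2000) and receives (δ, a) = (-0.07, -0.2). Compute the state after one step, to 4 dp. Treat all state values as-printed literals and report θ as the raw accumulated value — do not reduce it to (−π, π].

(0.2794, -0.8087, 2.6250, 8.1800)

x' = 1.0000 + 8.2000·cos(2.6442)·0.1 = 0.2794
y' = -1.2000 + 8.2000·sin(2.6442)·0.1 = -0.8087
θ' = 2.6442 + (8.2000/3.0)·tan(-0.07)·0.1 = 2.6250
v' = 8.2000 − 0.2000·0.1 = 8.1800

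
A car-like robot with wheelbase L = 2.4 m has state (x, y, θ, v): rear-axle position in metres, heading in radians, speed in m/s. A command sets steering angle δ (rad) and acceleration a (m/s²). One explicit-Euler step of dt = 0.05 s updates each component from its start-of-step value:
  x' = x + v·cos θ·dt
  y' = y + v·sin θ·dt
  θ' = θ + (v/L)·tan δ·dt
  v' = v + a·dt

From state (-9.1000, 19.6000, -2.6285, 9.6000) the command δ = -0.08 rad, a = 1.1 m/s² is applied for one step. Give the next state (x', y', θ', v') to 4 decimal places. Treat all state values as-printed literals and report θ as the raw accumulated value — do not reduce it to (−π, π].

(-9.5182, 19.3644, -2.6445, 9.6550)

x' = -9.1000 + 9.6000·cos(-2.6285)·0.05 = -9.5182
y' = 19.6000 + 9.6000·sin(-2.6285)·0.05 = 19.3644
θ' = -2.6285 + (9.6000/2.4)·tan(-0.08)·0.05 = -2.6445
v' = 9.6000 + 1.1000·0.05 = 9.6550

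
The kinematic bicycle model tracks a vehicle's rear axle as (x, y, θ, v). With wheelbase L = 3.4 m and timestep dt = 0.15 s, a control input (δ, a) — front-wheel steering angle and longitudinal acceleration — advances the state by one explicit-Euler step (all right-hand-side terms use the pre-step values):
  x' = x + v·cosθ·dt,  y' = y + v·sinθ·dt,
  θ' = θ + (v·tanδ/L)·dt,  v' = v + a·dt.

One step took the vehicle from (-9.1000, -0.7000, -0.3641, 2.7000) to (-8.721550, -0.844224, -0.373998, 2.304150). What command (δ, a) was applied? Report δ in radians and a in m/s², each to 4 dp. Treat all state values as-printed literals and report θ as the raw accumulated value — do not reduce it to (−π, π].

a = (v'−v)/dt = (-0.395850)/0.15 = -2.6390
Δθ = θ'−θ = -0.009898;  (v·dt/L) = 2.7000·0.15/3.4 = 0.119118
tan δ = Δθ·L/(v·dt) = -0.083094  →  δ = -0.0829

δ = -0.0829, a = -2.6390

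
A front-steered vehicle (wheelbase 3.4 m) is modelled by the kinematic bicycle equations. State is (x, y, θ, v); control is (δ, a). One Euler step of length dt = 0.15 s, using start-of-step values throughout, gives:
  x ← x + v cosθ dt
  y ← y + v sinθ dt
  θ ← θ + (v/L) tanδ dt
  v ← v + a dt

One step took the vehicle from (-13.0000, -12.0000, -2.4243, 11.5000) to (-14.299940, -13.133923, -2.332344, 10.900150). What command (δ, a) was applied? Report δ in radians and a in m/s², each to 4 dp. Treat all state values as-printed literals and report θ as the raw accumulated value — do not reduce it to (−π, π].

a = (v'−v)/dt = (-0.599850)/0.15 = -3.9990
Δθ = θ'−θ = 0.091956;  (v·dt/L) = 11.5000·0.15/3.4 = 0.507353
tan δ = Δθ·L/(v·dt) = 0.181247  →  δ = 0.1793

δ = 0.1793, a = -3.9990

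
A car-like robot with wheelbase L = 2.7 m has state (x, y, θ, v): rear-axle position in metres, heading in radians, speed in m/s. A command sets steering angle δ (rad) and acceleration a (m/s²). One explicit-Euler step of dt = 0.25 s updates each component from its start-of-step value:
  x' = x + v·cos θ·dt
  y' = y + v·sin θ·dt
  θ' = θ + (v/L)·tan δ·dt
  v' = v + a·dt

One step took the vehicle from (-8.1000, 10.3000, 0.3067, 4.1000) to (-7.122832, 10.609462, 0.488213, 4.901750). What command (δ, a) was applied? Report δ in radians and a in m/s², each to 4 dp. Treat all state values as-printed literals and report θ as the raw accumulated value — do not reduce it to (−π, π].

a = (v'−v)/dt = (0.801750)/0.25 = 3.2070
Δθ = θ'−θ = 0.181513;  (v·dt/L) = 4.1000·0.25/2.7 = 0.379630
tan δ = Δθ·L/(v·dt) = 0.478132  →  δ = 0.4460

δ = 0.4460, a = 3.2070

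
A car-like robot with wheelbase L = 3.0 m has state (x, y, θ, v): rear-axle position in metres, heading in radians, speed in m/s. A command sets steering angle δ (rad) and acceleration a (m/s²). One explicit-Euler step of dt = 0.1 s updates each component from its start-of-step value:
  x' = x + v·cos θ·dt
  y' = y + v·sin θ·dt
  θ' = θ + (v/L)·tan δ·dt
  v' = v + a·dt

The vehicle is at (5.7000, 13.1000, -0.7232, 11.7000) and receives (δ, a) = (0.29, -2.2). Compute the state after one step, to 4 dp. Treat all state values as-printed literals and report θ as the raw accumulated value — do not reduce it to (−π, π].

(6.5771, 12.3257, -0.6068, 11.4800)

x' = 5.7000 + 11.7000·cos(-0.7232)·0.1 = 6.5771
y' = 13.1000 + 11.7000·sin(-0.7232)·0.1 = 12.3257
θ' = -0.7232 + (11.7000/3.0)·tan(0.29)·0.1 = -0.6068
v' = 11.7000 − 2.2000·0.1 = 11.4800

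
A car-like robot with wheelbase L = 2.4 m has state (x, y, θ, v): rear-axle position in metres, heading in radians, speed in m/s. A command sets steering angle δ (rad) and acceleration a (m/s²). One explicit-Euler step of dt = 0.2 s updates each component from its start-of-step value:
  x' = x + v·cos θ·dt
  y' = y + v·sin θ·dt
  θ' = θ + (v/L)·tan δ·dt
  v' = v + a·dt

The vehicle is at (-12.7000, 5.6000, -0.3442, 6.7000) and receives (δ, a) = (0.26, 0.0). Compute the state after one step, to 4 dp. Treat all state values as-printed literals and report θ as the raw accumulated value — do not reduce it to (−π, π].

x' = -12.7000 + 6.7000·cos(-0.3442)·0.2 = -11.4386
y' = 5.6000 + 6.7000·sin(-0.3442)·0.2 = 5.1478
θ' = -0.3442 + (6.7000/2.4)·tan(0.26)·0.2 = -0.1957
v' = 6.7000 + 0.0000·0.2 = 6.7000

(-11.4386, 5.1478, -0.1957, 6.7000)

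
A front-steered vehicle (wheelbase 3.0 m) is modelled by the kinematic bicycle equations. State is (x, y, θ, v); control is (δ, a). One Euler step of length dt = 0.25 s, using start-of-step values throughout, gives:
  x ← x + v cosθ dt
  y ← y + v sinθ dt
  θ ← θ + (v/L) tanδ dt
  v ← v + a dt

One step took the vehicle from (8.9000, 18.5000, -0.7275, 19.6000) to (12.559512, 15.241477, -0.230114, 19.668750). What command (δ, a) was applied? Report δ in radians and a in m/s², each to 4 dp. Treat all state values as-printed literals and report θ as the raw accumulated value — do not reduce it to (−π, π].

δ = 0.2956, a = 0.2750

a = (v'−v)/dt = (0.068750)/0.25 = 0.2750
Δθ = θ'−θ = 0.497386;  (v·dt/L) = 19.6000·0.25/3.0 = 1.633333
tan δ = Δθ·L/(v·dt) = 0.304522  →  δ = 0.2956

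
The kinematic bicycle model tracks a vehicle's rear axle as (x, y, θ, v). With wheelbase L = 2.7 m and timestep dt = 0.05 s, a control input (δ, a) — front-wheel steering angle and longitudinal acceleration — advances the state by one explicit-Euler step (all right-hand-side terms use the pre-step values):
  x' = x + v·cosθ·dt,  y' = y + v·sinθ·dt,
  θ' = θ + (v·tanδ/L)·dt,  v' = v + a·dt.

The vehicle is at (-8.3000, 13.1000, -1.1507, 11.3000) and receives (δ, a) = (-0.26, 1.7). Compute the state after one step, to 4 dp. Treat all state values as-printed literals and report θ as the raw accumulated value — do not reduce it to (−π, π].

(-8.0696, 12.5841, -1.2064, 11.3850)

x' = -8.3000 + 11.3000·cos(-1.1507)·0.05 = -8.0696
y' = 13.1000 + 11.3000·sin(-1.1507)·0.05 = 12.5841
θ' = -1.1507 + (11.3000/2.7)·tan(-0.26)·0.05 = -1.2064
v' = 11.3000 + 1.7000·0.05 = 11.3850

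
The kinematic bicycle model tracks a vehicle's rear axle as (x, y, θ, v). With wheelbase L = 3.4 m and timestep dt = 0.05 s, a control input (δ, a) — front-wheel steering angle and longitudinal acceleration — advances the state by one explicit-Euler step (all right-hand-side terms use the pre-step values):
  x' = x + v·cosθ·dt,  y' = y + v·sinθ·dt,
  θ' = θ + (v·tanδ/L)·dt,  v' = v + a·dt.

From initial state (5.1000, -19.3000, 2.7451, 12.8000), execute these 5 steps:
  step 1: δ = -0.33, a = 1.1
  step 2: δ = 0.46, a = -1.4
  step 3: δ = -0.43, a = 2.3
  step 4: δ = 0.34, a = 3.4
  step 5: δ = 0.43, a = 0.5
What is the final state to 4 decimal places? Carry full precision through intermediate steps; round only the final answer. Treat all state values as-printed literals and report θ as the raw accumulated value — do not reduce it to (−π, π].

after step 1 (δ=-0.33, a=1.1): (4.509650, -19.052841, 2.680625, 12.855000)
after step 2 (δ=0.46, a=-1.4): (3.933989, -18.766936, 2.774286, 12.785000)
after step 3 (δ=-0.43, a=2.3): (3.337378, -18.537380, 2.688059, 12.900000)
after step 4 (δ=0.34, a=3.4): (2.757585, -18.254777, 2.755165, 13.070000)
after step 5 (δ=0.43, a=0.5): (2.152273, -18.008484, 2.843315, 13.095000)

(2.1523, -18.0085, 2.8433, 13.0950)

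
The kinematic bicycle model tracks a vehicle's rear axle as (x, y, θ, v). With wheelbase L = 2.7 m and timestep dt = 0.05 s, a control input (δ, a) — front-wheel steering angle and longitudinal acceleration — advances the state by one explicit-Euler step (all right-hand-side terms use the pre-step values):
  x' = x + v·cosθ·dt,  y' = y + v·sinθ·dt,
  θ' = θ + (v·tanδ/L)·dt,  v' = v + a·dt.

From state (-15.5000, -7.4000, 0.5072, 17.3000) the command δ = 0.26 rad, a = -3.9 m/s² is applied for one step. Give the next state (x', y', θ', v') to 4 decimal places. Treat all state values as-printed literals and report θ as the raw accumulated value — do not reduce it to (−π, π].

(-14.7439, -6.9798, 0.5924, 17.1050)

x' = -15.5000 + 17.3000·cos(0.5072)·0.05 = -14.7439
y' = -7.4000 + 17.3000·sin(0.5072)·0.05 = -6.9798
θ' = 0.5072 + (17.3000/2.7)·tan(0.26)·0.05 = 0.5924
v' = 17.3000 − 3.9000·0.05 = 17.1050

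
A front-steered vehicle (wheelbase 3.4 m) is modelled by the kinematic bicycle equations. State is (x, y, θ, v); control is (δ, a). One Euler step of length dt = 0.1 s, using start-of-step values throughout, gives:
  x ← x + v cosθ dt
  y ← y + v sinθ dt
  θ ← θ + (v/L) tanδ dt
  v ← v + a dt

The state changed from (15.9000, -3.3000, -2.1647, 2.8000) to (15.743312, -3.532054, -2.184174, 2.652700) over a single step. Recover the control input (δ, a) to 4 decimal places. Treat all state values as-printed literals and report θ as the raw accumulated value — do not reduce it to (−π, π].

a = (v'−v)/dt = (-0.147300)/0.1 = -1.4730
Δθ = θ'−θ = -0.019474;  (v·dt/L) = 2.8000·0.1/3.4 = 0.082353
tan δ = Δθ·L/(v·dt) = -0.236470  →  δ = -0.2322

δ = -0.2322, a = -1.4730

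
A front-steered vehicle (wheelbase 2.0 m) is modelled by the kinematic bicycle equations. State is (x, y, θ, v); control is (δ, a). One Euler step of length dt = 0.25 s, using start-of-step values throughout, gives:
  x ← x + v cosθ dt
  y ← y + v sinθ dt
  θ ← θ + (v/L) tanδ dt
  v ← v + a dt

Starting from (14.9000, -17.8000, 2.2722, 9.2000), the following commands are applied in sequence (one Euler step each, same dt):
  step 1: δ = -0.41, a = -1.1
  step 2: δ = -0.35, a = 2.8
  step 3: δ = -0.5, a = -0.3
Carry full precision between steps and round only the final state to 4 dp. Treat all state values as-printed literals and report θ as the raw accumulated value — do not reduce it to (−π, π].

(13.4605, -11.5013, 0.7079, 9.5500)

after step 1 (δ=-0.41, a=-1.1): (13.415832, -16.042945, 1.772374, 8.925000)
after step 2 (δ=-0.35, a=2.8): (12.969101, -13.856873, 1.365139, 9.625000)
after step 3 (δ=-0.5, a=-0.3): (13.460482, -11.501330, 0.707869, 9.550000)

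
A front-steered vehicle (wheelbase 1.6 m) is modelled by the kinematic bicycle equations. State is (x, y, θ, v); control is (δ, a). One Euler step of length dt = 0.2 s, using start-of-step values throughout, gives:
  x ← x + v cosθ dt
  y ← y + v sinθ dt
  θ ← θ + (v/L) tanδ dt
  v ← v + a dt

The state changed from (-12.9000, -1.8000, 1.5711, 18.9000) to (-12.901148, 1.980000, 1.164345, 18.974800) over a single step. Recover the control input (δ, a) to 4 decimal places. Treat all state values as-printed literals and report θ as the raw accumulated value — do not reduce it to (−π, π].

a = (v'−v)/dt = (0.074800)/0.2 = 0.3740
Δθ = θ'−θ = -0.406755;  (v·dt/L) = 18.9000·0.2/1.6 = 2.362500
tan δ = Δθ·L/(v·dt) = -0.172171  →  δ = -0.1705

δ = -0.1705, a = 0.3740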